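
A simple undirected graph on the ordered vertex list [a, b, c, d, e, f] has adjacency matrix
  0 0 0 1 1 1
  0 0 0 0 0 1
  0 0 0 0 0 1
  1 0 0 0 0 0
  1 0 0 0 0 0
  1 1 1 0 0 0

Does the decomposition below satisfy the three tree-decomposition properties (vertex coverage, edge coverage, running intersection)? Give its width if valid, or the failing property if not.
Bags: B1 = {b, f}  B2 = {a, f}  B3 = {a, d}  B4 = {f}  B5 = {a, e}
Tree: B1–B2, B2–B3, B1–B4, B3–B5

No — vertex c appears in no bag.

A tree decomposition must satisfy three properties: every vertex lies in some bag; for every edge, both endpoints lie together in some bag; and for every vertex, the bags containing it form a connected subtree. Here vertex c appears in no bag, so the decomposition is invalid.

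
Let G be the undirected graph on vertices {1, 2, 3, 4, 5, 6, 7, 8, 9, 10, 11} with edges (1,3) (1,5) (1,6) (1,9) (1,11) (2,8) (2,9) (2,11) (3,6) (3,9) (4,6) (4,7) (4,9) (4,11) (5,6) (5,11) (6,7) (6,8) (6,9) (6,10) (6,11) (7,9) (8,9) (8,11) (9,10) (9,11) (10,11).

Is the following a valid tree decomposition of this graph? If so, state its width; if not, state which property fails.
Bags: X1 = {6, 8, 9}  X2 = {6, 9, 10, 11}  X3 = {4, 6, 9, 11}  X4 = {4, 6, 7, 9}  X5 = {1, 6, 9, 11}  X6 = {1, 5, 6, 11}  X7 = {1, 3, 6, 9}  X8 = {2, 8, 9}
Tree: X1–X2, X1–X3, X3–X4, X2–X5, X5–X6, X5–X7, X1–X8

No — edge (11,8) lies in no bag.

A tree decomposition must satisfy three properties: every vertex lies in some bag; for every edge, both endpoints lie together in some bag; and for every vertex, the bags containing it form a connected subtree. Here edge (11,8) lies in no bag, so the decomposition is invalid.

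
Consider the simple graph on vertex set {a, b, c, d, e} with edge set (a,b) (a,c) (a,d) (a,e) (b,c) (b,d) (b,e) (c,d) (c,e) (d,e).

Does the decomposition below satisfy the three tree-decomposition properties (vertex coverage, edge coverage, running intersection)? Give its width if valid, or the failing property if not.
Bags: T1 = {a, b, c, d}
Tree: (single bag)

No — vertex e appears in no bag.

A tree decomposition must satisfy three properties: every vertex lies in some bag; for every edge, both endpoints lie together in some bag; and for every vertex, the bags containing it form a connected subtree. Here vertex e appears in no bag, so the decomposition is invalid.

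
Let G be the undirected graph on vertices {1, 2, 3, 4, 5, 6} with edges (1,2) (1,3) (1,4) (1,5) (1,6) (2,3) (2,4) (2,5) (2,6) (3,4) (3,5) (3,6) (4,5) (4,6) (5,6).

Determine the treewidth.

5

A width-5 tree decomposition is:
Bags: B1 = {1, 2, 3, 4, 5, 6}
Tree: (single bag)
With just one bag of size 6, the width is 6 − 1 = 5, so tw(G) ≤ 5. On the other hand G contains the 6-clique {1, 2, 3, 4, 5, 6}. A clique must lie in a single bag of any decomposition, so no decomposition can have width below 5. Therefore the treewidth is 5.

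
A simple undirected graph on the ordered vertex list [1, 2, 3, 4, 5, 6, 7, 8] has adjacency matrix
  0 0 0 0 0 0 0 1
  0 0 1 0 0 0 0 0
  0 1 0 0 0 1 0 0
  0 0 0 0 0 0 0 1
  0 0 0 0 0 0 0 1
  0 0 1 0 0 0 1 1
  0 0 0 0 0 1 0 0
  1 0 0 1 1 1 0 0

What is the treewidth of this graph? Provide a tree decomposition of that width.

Every bag has size at most 2, so the width is 2 − 1 = 1 and tw(G) ≤ 1. Any graph with an edge has treewidth ≥ 1, and G has the edge 6–8. Hence tw(G) = 1 exactly.

Treewidth 1.
One such decomposition:
Bags: B1 = {6, 8}  B2 = {3, 6}  B3 = {6, 7}  B4 = {4, 8}  B5 = {1, 8}  B6 = {5, 8}  B7 = {2, 3}
Tree: B1–B2, B2–B3, B1–B4, B1–B5, B5–B6, B2–B7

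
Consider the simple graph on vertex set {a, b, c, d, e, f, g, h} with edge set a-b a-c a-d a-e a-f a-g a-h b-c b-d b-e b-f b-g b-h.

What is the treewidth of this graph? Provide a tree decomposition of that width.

The largest bag has 3 vertices, giving width 2; this decomposition certifies tw(G) ≤ 2. On the other hand G contains the 3-clique {a, b, d}. A clique must lie in a single bag of any decomposition, so no decomposition can have width below 2. Therefore the treewidth is 2.

Treewidth 2.
Bags: B1 = {a, b, g}  B2 = {a, b, e}  B3 = {a, b, h}  B4 = {a, b, c}  B5 = {a, b, f}  B6 = {a, b, d}
Tree: B1–B2, B1–B3, B3–B4, B2–B5, B1–B6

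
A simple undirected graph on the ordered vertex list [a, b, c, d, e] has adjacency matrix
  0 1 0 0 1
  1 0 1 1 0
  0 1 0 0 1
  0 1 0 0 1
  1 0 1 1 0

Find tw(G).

A width-2 tree decomposition is:
Bags: B1 = {b, d, e}  B2 = {b, c, e}  B3 = {a, b, e}
Tree: B1–B2, B2–B3
The largest bag has 3 vertices, giving width 2; this decomposition certifies tw(G) ≤ 2. For the lower bound, G contains the cycle d–e–c–b–d, so G is not a forest; only forests have treewidth ≤ 1, hence tw(G) ≥ 2. Therefore the treewidth is 2.

2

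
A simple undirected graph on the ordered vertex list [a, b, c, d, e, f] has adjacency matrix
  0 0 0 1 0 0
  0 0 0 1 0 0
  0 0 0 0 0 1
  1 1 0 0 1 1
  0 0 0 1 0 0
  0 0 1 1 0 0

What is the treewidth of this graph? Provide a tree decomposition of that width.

Treewidth 1.
Bags: B1 = {a, d}  B2 = {b, d}  B3 = {d, f}  B4 = {d, e}  B5 = {c, f}
Tree: B1–B2, B2–B3, B1–B4, B3–B5

Every bag has size at most 2, so the width is 2 − 1 = 1 and tw(G) ≤ 1. G has an edge, so its treewidth is at least 1. The upper and lower bounds meet at 1, so that is the treewidth.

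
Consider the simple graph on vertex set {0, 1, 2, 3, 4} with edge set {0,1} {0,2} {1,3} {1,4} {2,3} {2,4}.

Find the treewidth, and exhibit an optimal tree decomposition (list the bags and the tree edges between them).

Each bag holds 3 vertices, so the decomposition has width 2, which upper-bounds the treewidth. For the lower bound, G contains the cycle 3–2–4–1–3, so G is not a forest; only forests have treewidth ≤ 1, hence tw(G) ≥ 2. The upper and lower bounds meet at 2, so that is the treewidth.

Treewidth 2.
Bags: B1 = {1, 2, 3}  B2 = {1, 2, 4}  B3 = {0, 1, 2}
Tree: B1–B2, B2–B3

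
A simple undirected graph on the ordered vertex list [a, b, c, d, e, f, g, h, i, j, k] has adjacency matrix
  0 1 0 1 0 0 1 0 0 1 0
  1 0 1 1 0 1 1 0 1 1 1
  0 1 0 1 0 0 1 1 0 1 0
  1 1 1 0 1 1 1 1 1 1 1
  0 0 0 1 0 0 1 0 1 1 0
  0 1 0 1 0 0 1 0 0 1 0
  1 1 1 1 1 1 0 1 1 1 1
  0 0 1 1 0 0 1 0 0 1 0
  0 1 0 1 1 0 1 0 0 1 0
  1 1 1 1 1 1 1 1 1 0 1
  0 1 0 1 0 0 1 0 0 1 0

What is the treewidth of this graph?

A width-4 tree decomposition is:
Bags: B1 = {b, c, d, g, j}  B2 = {b, d, g, i, j}  B3 = {d, e, g, i, j}  B4 = {a, b, d, g, j}  B5 = {c, d, g, h, j}  B6 = {b, d, f, g, j}  B7 = {b, d, g, j, k}
Tree: B1–B2, B2–B3, B2–B4, B1–B5, B1–B6, B4–B7
The largest bag has 5 vertices, giving width 4; this decomposition certifies tw(G) ≤ 4. For the lower bound, the 5 vertices {d, e, g, i, j} are pairwise adjacent, and any tree decomposition puts a clique entirely inside one bag — forcing width ≥ 4. Therefore the treewidth is 4.

4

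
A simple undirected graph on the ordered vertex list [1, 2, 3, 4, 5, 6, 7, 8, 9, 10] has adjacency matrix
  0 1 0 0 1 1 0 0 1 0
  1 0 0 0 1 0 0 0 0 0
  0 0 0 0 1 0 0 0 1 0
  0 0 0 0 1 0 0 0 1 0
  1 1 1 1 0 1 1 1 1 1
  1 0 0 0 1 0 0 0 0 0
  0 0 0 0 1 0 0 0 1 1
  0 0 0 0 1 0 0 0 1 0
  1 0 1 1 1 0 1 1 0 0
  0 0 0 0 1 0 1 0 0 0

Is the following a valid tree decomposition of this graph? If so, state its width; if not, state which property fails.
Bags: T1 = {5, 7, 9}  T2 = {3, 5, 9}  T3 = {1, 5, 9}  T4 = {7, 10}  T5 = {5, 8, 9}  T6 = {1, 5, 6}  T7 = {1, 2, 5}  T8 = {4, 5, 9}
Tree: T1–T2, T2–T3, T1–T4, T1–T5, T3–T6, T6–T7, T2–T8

A tree decomposition must satisfy three properties: every vertex lies in some bag; for every edge, both endpoints lie together in some bag; and for every vertex, the bags containing it form a connected subtree. Here edge (5,10) lies in no bag, so the decomposition is invalid.

No — edge (5,10) lies in no bag.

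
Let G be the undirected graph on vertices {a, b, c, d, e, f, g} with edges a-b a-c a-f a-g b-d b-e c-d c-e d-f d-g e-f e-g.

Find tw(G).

3

A width-3 tree decomposition is:
Bags: B1 = {a, d, e, f}  B2 = {a, c, d, e}  B3 = {a, d, e, g}  B4 = {a, b, d, e}
Tree: B1–B2, B2–B3, B3–B4
Every bag has size at most 4, so the width is 4 − 1 = 3 and tw(G) ≤ 3. For the lower bound: the 4 vertex sets {a,f}, {c,e}, {d}, {g} are disjoint, each induces a connected subgraph, and every pair is joined by at least one edge of G. Contracting each set to a single vertex therefore yields K_{4} as a minor, and since treewidth is minor-monotone, tw(G) ≥ tw(K_{4}) = 3. The upper and lower bounds meet at 3, so that is the treewidth.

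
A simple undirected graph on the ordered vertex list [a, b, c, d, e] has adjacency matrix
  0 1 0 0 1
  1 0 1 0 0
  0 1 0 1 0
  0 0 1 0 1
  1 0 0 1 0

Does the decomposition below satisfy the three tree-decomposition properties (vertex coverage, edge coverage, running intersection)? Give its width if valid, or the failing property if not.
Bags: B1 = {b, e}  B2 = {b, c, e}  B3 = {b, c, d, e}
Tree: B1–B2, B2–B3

A tree decomposition must satisfy three properties: every vertex lies in some bag; for every edge, both endpoints lie together in some bag; and for every vertex, the bags containing it form a connected subtree. Here vertex a appears in no bag, so the decomposition is invalid.

No — vertex a appears in no bag.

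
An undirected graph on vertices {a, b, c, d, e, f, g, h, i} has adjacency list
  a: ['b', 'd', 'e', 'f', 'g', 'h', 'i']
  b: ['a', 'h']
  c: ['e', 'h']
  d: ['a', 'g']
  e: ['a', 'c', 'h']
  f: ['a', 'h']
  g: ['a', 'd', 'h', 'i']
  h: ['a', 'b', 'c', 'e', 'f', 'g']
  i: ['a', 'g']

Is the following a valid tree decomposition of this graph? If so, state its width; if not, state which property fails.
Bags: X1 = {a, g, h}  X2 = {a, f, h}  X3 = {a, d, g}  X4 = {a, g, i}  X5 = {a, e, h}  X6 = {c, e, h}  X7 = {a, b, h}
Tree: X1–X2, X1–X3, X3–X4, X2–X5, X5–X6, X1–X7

Yes; width 2.

Every vertex of G appears in some bag (union = {a, b, c, d, e, f, g, h, i}); every edge is covered by a bag; and for each vertex v the set of bags containing v is connected in the bag tree. The decomposition is therefore valid. The largest bag has 3 vertices, so the width is 2.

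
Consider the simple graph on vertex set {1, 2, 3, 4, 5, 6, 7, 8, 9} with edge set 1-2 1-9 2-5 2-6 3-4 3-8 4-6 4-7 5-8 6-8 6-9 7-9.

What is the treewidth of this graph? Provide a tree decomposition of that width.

Each bag holds 4 vertices, so the decomposition has width 3, which upper-bounds the treewidth. For the lower bound: the 4 vertex sets {1,7,9}, {2}, {6}, {3,4,5,8} are disjoint, each induces a connected subgraph, and every pair is joined by at least one edge of G. Contracting each set to a single vertex therefore yields K_{4} as a minor, and since treewidth is minor-monotone, tw(G) ≥ tw(K_{4}) = 3. The upper and lower bounds meet at 3, so that is the treewidth.

Treewidth 3.
Bags: B1 = {1, 2, 7, 9}  B2 = {2, 6, 7, 9}  B3 = {2, 4, 6, 7}  B4 = {2, 4, 5, 6}  B5 = {4, 5, 6, 8}  B6 = {3, 4, 5, 8}
Tree: B1–B2, B2–B3, B3–B4, B4–B5, B5–B6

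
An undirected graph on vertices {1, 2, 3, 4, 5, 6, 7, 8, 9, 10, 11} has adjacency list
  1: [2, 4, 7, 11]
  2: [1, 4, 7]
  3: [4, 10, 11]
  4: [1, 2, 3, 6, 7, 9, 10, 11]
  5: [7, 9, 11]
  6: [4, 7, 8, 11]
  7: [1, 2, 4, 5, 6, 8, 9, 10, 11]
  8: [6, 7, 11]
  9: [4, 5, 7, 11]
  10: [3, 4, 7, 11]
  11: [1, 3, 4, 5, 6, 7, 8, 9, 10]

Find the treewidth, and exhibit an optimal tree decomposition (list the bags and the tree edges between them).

Each bag holds 4 vertices, so the decomposition has width 3, which upper-bounds the treewidth. On the other hand G contains the 4-clique {3, 4, 10, 11}. A clique must lie in a single bag of any decomposition, so no decomposition can have width below 3. Combining the bounds, tw(G) = 3.

Treewidth 3.
One such decomposition:
Bags: B1 = {4, 7, 10, 11}  B2 = {3, 4, 10, 11}  B3 = {4, 6, 7, 11}  B4 = {6, 7, 8, 11}  B5 = {4, 7, 9, 11}  B6 = {1, 4, 7, 11}  B7 = {5, 7, 9, 11}  B8 = {1, 2, 4, 7}
Tree: B1–B2, B1–B3, B3–B4, B3–B5, B5–B6, B5–B7, B6–B8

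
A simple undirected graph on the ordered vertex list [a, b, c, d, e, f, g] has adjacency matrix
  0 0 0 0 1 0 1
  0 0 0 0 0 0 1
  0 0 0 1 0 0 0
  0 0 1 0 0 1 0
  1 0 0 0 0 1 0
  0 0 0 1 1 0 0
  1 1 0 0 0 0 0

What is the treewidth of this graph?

1

A width-1 tree decomposition is:
Bags: B1 = {c, d}  B2 = {d, f}  B3 = {e, f}  B4 = {a, e}  B5 = {a, g}  B6 = {b, g}
Tree: B1–B2, B2–B3, B3–B4, B4–B5, B5–B6
Each bag holds 2 vertices, so the decomposition has width 1, which upper-bounds the treewidth. Since G has at least one edge (e.g. c–d), it is not an edgeless graph, so tw(G) ≥ 1. The upper and lower bounds meet at 1, so that is the treewidth.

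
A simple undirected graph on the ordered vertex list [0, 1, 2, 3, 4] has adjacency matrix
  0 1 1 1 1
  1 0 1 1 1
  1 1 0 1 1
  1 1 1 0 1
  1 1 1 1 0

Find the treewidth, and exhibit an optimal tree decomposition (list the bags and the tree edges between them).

With just one bag of size 5, the width is 5 − 1 = 4, so tw(G) ≤ 4. For the lower bound, the 5 vertices {0, 1, 2, 3, 4} are pairwise adjacent, and any tree decomposition puts a clique entirely inside one bag — forcing width ≥ 4. The upper and lower bounds meet at 4, so that is the treewidth.

Treewidth 4.
Bags: B1 = {0, 1, 2, 3, 4}
Tree: (single bag)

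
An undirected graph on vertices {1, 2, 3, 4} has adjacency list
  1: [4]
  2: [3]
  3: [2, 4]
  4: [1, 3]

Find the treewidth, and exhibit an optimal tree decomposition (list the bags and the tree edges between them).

Each bag holds 2 vertices, so the decomposition has width 1, which upper-bounds the treewidth. Since G has at least one edge (e.g. 1–4), it is not an edgeless graph, so tw(G) ≥ 1. The upper and lower bounds meet at 1, so that is the treewidth.

Treewidth 1.
Bags: B1 = {1, 4}  B2 = {3, 4}  B3 = {2, 3}
Tree: B1–B2, B2–B3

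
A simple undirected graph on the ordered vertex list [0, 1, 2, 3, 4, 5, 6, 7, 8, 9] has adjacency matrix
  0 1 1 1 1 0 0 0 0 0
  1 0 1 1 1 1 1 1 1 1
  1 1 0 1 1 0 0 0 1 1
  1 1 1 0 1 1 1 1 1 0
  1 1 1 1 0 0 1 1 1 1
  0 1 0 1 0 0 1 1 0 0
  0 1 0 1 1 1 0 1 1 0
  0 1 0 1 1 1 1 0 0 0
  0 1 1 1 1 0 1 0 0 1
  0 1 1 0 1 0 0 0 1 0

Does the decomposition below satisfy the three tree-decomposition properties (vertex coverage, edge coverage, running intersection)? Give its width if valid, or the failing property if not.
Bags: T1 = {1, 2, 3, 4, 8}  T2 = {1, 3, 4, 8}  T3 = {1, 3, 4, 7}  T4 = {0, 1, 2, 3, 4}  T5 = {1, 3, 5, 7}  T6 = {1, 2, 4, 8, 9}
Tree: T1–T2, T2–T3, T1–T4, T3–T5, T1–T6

No — vertex 6 appears in no bag.

A tree decomposition must satisfy three properties: every vertex lies in some bag; for every edge, both endpoints lie together in some bag; and for every vertex, the bags containing it form a connected subtree. Here vertex 6 appears in no bag, so the decomposition is invalid.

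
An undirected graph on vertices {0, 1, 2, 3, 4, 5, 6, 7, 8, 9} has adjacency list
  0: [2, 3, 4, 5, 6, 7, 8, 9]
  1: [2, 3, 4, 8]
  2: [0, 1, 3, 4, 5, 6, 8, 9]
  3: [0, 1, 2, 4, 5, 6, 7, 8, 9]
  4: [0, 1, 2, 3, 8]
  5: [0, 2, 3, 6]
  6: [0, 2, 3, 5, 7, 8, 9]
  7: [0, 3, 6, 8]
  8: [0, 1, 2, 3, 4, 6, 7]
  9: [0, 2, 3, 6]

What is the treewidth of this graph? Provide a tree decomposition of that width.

Each bag holds 5 vertices, so the decomposition has width 4, which upper-bounds the treewidth. For the lower bound, the 5 vertices {0, 2, 3, 4, 8} are pairwise adjacent, and any tree decomposition puts a clique entirely inside one bag — forcing width ≥ 4. Hence tw(G) = 4 exactly.

Treewidth 4.
One such decomposition:
Bags: B1 = {0, 2, 3, 6, 9}  B2 = {0, 2, 3, 6, 8}  B3 = {0, 2, 3, 4, 8}  B4 = {0, 3, 6, 7, 8}  B5 = {0, 2, 3, 5, 6}  B6 = {1, 2, 3, 4, 8}
Tree: B1–B2, B2–B3, B2–B4, B2–B5, B3–B6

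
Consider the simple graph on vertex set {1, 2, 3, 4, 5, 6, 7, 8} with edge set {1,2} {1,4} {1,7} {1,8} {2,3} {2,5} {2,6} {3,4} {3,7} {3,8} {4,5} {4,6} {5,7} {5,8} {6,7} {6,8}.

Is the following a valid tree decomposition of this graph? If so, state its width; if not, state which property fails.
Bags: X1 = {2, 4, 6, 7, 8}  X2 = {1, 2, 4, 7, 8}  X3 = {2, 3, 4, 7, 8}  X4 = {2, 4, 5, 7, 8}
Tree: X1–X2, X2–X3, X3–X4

Every vertex of G appears in some bag (union = {1, 2, 3, 4, 5, 6, 7, 8}); every edge is covered by a bag; and for each vertex v the set of bags containing v is connected in the bag tree. The decomposition is therefore valid. The largest bag has 5 vertices, so the width is 4.

Yes; width 4.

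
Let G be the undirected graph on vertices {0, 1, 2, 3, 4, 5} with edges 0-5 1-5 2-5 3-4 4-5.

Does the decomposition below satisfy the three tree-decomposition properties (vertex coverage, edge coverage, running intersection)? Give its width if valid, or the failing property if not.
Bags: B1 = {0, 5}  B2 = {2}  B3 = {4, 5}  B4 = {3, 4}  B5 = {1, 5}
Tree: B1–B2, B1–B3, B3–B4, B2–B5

No — edge (5,2) lies in no bag.

A tree decomposition must satisfy three properties: every vertex lies in some bag; for every edge, both endpoints lie together in some bag; and for every vertex, the bags containing it form a connected subtree. Here edge (5,2) lies in no bag, so the decomposition is invalid.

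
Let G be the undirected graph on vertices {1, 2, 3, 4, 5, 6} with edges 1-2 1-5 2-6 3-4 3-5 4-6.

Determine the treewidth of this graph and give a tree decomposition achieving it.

Treewidth 2.
One optimal decomposition is:
Bags: B1 = {3, 4, 6}  B2 = {3, 5, 6}  B3 = {1, 5, 6}  B4 = {1, 2, 6}
Tree: B1–B2, B2–B3, B3–B4

The largest bag has 3 vertices, giving width 2; this decomposition certifies tw(G) ≤ 2. Since 6–4–3–5–1–2–6 is a cycle in G, G is not acyclic. Forests are exactly the graphs of treewidth ≤ 1, so tw(G) ≥ 2. The upper and lower bounds meet at 2, so that is the treewidth.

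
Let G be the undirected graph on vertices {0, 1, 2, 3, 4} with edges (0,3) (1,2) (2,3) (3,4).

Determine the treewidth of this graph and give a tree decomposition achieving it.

Treewidth 1.
Bags: B1 = {2, 3}  B2 = {3, 4}  B3 = {0, 3}  B4 = {1, 2}
Tree: B1–B2, B2–B3, B1–B4

Every bag has size at most 2, so the width is 2 − 1 = 1 and tw(G) ≤ 1. Since G has at least one edge (e.g. 3–2), it is not an edgeless graph, so tw(G) ≥ 1. Hence tw(G) = 1 exactly.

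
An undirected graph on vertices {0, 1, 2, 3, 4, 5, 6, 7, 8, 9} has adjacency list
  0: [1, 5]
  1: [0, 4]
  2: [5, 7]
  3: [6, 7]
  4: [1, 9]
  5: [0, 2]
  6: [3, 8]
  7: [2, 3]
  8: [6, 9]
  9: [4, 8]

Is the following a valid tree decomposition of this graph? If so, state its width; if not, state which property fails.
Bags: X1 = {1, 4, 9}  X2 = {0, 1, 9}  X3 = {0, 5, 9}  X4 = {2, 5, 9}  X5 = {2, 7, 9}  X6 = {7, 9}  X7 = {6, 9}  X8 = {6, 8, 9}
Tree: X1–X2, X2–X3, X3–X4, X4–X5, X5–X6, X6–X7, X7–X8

No — vertex 3 appears in no bag.

A tree decomposition must satisfy three properties: every vertex lies in some bag; for every edge, both endpoints lie together in some bag; and for every vertex, the bags containing it form a connected subtree. Here vertex 3 appears in no bag, so the decomposition is invalid.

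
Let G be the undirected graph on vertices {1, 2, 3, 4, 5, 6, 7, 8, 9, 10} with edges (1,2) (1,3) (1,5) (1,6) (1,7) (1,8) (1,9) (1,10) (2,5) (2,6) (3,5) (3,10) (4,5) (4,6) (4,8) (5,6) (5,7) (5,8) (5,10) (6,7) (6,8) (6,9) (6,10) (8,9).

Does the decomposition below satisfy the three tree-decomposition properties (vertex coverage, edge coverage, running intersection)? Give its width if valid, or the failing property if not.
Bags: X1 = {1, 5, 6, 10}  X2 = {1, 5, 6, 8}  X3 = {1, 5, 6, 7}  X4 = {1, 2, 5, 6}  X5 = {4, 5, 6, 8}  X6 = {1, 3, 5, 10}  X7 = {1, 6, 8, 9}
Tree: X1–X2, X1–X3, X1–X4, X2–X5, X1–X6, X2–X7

Every vertex of G appears in some bag (union = {1, 2, 3, 4, 5, 6, 7, 8, 9, 10}); every edge is covered by a bag; and for each vertex v the set of bags containing v is connected in the bag tree. The decomposition is therefore valid. The largest bag has 4 vertices, so the width is 3.

Yes; width 3.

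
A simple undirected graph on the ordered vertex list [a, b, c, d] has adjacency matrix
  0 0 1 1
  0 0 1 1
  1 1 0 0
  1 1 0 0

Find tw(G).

A width-2 tree decomposition is:
Bags: B1 = {a, b, d}  B2 = {a, b, c}
Tree: B1–B2
Every bag has size at most 3, so the width is 3 − 1 = 2 and tw(G) ≤ 2. Since a–d–b–c–a is a cycle in G, G is not acyclic. Forests are exactly the graphs of treewidth ≤ 1, so tw(G) ≥ 2. Combining the bounds, tw(G) = 2.

2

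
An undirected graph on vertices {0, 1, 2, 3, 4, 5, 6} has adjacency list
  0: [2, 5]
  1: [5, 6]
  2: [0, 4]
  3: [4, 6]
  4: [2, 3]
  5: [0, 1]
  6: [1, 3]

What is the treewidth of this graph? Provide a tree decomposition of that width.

Treewidth 2.
One such decomposition:
Bags: B1 = {0, 2, 4}  B2 = {0, 4, 5}  B3 = {1, 4, 5}  B4 = {1, 4, 6}  B5 = {3, 4, 6}
Tree: B1–B2, B2–B3, B3–B4, B4–B5

The largest bag has 3 vertices, giving width 2; this decomposition certifies tw(G) ≤ 2. For the lower bound, G contains the cycle 4–2–0–5–1–6–3–4, so G is not a forest; only forests have treewidth ≤ 1, hence tw(G) ≥ 2. Therefore the treewidth is 2.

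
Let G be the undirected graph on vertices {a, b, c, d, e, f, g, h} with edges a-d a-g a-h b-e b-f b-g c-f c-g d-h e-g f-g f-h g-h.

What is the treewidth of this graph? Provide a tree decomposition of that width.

The largest bag has 3 vertices, giving width 2; this decomposition certifies tw(G) ≤ 2. On the other hand G contains the 3-clique {a, d, h}. A clique must lie in a single bag of any decomposition, so no decomposition can have width below 2. Therefore the treewidth is 2.

Treewidth 2.
One such decomposition:
Bags: B1 = {b, f, g}  B2 = {f, g, h}  B3 = {a, g, h}  B4 = {c, f, g}  B5 = {a, d, h}  B6 = {b, e, g}
Tree: B1–B2, B2–B3, B1–B4, B3–B5, B1–B6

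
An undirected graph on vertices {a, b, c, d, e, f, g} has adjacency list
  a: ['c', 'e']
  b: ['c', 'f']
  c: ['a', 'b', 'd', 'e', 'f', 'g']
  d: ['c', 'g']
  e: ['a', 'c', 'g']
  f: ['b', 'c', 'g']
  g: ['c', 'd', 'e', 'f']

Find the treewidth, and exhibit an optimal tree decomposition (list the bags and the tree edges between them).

Treewidth 2.
One optimal decomposition is:
Bags: B1 = {c, e, g}  B2 = {c, d, g}  B3 = {c, f, g}  B4 = {b, c, f}  B5 = {a, c, e}
Tree: B1–B2, B2–B3, B3–B4, B1–B5

Every bag has size at most 3, so the width is 3 − 1 = 2 and tw(G) ≤ 2. Conversely, {c, d, g} is a clique of size 3, and the vertices of any clique must share a bag in every tree decomposition; so some bag has ≥ 3 vertices and tw(G) ≥ 2. Combining the bounds, tw(G) = 2.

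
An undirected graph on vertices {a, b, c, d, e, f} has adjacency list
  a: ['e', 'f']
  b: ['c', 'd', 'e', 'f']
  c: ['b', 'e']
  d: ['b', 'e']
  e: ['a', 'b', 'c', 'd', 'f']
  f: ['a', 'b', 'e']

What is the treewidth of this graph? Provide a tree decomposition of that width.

Each bag holds 3 vertices, so the decomposition has width 2, which upper-bounds the treewidth. For the lower bound, the 3 vertices {a, e, f} are pairwise adjacent, and any tree decomposition puts a clique entirely inside one bag — forcing width ≥ 2. Hence tw(G) = 2 exactly.

Treewidth 2.
Bags: B1 = {b, c, e}  B2 = {b, d, e}  B3 = {b, e, f}  B4 = {a, e, f}
Tree: B1–B2, B1–B3, B3–B4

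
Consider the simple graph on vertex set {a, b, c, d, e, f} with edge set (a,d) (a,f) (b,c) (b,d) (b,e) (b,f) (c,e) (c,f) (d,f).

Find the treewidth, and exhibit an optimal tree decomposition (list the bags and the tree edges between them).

Each bag holds 3 vertices, so the decomposition has width 2, which upper-bounds the treewidth. For the lower bound, the 3 vertices {b, c, e} are pairwise adjacent, and any tree decomposition puts a clique entirely inside one bag — forcing width ≥ 2. Combining the bounds, tw(G) = 2.

Treewidth 2.
One optimal decomposition is:
Bags: B1 = {b, c, f}  B2 = {b, c, e}  B3 = {b, d, f}  B4 = {a, d, f}
Tree: B1–B2, B1–B3, B3–B4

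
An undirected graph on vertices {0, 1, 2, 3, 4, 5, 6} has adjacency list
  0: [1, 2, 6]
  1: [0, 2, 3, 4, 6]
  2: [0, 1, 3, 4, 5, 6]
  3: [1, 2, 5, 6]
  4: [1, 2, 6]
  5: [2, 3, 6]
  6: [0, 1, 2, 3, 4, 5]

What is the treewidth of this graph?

3

A width-3 tree decomposition is:
Bags: B1 = {1, 2, 3, 6}  B2 = {1, 2, 4, 6}  B3 = {2, 3, 5, 6}  B4 = {0, 1, 2, 6}
Tree: B1–B2, B1–B3, B1–B4
The largest bag has 4 vertices, giving width 3; this decomposition certifies tw(G) ≤ 3. For the lower bound, the 4 vertices {0, 1, 2, 6} are pairwise adjacent, and any tree decomposition puts a clique entirely inside one bag — forcing width ≥ 3. Therefore the treewidth is 3.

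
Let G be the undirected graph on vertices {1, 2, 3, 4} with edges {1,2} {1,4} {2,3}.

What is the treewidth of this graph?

1

A width-1 tree decomposition is:
Bags: B1 = {1, 4}  B2 = {1, 2}  B3 = {2, 3}
Tree: B1–B2, B2–B3
The largest bag has 2 vertices, giving width 1; this decomposition certifies tw(G) ≤ 1. Any graph with an edge has treewidth ≥ 1, and G has the edge 4–1. The upper and lower bounds meet at 1, so that is the treewidth.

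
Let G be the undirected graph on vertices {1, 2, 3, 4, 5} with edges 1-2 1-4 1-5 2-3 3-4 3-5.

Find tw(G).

2

A width-2 tree decomposition is:
Bags: B1 = {1, 3, 4}  B2 = {1, 3, 5}  B3 = {1, 2, 3}
Tree: B1–B2, B2–B3
Each bag holds 3 vertices, so the decomposition has width 2, which upper-bounds the treewidth. Since 1–4–3–5–1 is a cycle in G, G is not acyclic. Forests are exactly the graphs of treewidth ≤ 1, so tw(G) ≥ 2. Therefore the treewidth is 2.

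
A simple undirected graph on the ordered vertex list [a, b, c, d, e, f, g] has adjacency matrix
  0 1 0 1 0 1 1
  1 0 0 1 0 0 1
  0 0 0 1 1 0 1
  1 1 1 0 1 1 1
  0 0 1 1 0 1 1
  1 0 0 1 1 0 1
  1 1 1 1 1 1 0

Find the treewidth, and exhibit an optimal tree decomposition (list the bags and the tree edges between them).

Every bag has size at most 4, so the width is 4 − 1 = 3 and tw(G) ≤ 3. On the other hand G contains the 4-clique {c, d, e, g}. A clique must lie in a single bag of any decomposition, so no decomposition can have width below 3. Combining the bounds, tw(G) = 3.

Treewidth 3.
Bags: B1 = {a, d, f, g}  B2 = {d, e, f, g}  B3 = {c, d, e, g}  B4 = {a, b, d, g}
Tree: B1–B2, B2–B3, B1–B4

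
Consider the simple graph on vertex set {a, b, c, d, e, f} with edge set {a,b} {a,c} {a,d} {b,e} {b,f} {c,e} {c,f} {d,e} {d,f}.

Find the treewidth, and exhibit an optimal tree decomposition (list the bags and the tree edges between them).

Treewidth 3.
One optimal decomposition is:
Bags: B1 = {a, b, c, d}  B2 = {b, c, d, e}  B3 = {b, c, d, f}
Tree: B1–B2, B2–B3

The largest bag has 4 vertices, giving width 3; this decomposition certifies tw(G) ≤ 3. For the lower bound: the 4 vertex sets {a,b}, {d,e}, {c}, {f} are disjoint, each induces a connected subgraph, and every pair is joined by at least one edge of G. Contracting each set to a single vertex therefore yields K_{4} as a minor, and since treewidth is minor-monotone, tw(G) ≥ tw(K_{4}) = 3. The upper and lower bounds meet at 3, so that is the treewidth.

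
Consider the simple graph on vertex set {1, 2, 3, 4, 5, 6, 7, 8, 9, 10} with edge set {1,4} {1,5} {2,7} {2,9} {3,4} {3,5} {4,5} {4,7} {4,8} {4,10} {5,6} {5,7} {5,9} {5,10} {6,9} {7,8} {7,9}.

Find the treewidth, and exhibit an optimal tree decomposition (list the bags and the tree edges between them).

Treewidth 2.
Bags: B1 = {4, 7, 8}  B2 = {4, 5, 7}  B3 = {4, 5, 10}  B4 = {5, 7, 9}  B5 = {2, 7, 9}  B6 = {5, 6, 9}  B7 = {3, 4, 5}  B8 = {1, 4, 5}
Tree: B1–B2, B2–B3, B2–B4, B4–B5, B4–B6, B3–B7, B7–B8

The largest bag has 3 vertices, giving width 2; this decomposition certifies tw(G) ≤ 2. Conversely, {4, 7, 8} is a clique of size 3, and the vertices of any clique must share a bag in every tree decomposition; so some bag has ≥ 3 vertices and tw(G) ≥ 2. Hence tw(G) = 2 exactly.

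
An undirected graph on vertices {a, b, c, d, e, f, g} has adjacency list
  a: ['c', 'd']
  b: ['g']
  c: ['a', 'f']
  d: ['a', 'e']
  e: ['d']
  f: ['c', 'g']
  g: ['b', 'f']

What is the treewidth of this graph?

A width-1 tree decomposition is:
Bags: B1 = {d, e}  B2 = {a, d}  B3 = {a, c}  B4 = {c, f}  B5 = {f, g}  B6 = {b, g}
Tree: B1–B2, B2–B3, B3–B4, B4–B5, B5–B6
Each bag holds 2 vertices, so the decomposition has width 1, which upper-bounds the treewidth. Since G has at least one edge (e.g. e–d), it is not an edgeless graph, so tw(G) ≥ 1. Combining the bounds, tw(G) = 1.

1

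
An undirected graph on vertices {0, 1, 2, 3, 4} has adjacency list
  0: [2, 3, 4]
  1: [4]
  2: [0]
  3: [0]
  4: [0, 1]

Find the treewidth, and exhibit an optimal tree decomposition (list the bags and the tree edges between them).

Treewidth 1.
One such decomposition:
Bags: B1 = {1, 4}  B2 = {0, 4}  B3 = {0, 3}  B4 = {0, 2}
Tree: B1–B2, B2–B3, B3–B4

Every bag has size at most 2, so the width is 2 − 1 = 1 and tw(G) ≤ 1. Since G has at least one edge (e.g. 4–1), it is not an edgeless graph, so tw(G) ≥ 1. The upper and lower bounds meet at 1, so that is the treewidth.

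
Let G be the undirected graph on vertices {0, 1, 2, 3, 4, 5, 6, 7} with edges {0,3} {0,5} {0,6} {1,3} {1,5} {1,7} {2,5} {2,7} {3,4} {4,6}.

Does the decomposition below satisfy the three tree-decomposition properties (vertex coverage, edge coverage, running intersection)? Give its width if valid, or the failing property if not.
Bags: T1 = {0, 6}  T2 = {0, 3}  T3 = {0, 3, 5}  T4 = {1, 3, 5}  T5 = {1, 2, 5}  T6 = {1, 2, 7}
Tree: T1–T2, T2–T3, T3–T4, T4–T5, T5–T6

A tree decomposition must satisfy three properties: every vertex lies in some bag; for every edge, both endpoints lie together in some bag; and for every vertex, the bags containing it form a connected subtree. Here vertex 4 appears in no bag, so the decomposition is invalid.

No — vertex 4 appears in no bag.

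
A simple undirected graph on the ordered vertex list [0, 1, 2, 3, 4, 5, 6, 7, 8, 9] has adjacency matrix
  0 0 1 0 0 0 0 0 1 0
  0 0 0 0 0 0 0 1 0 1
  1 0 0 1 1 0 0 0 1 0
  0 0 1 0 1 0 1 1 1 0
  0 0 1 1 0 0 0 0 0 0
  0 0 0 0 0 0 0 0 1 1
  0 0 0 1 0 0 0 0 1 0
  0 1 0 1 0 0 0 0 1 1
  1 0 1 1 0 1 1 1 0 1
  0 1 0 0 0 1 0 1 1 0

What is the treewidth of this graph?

A width-2 tree decomposition is:
Bags: B1 = {2, 3, 8}  B2 = {0, 2, 8}  B3 = {2, 3, 4}  B4 = {3, 7, 8}  B5 = {7, 8, 9}  B6 = {1, 7, 9}  B7 = {5, 8, 9}  B8 = {3, 6, 8}
Tree: B1–B2, B1–B3, B1–B4, B4–B5, B5–B6, B5–B7, B1–B8
Each bag holds 3 vertices, so the decomposition has width 2, which upper-bounds the treewidth. On the other hand G contains the 3-clique {0, 2, 8}. A clique must lie in a single bag of any decomposition, so no decomposition can have width below 2. The upper and lower bounds meet at 2, so that is the treewidth.

2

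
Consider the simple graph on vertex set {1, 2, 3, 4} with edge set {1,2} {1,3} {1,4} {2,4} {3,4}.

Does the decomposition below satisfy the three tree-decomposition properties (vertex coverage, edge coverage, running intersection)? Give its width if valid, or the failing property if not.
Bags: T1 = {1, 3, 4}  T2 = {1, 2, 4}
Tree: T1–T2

Checking the three conditions: (i) the bags cover all of {1, 2, 3, 4}; (ii) for each edge, some bag contains both endpoints; (iii) the bags containing any fixed vertex form a subtree. All hold, so the decomposition is valid with width 3 − 1 = 2.

Yes; width 2.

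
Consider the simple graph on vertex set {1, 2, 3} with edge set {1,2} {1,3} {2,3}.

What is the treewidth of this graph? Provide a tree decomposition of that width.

Treewidth 2.
One such decomposition:
Bags: B1 = {1, 2, 3}
Tree: (single bag)

With just one bag of size 3, the width is 3 − 1 = 2, so tw(G) ≤ 2. On the other hand G contains the 3-clique {1, 2, 3}. A clique must lie in a single bag of any decomposition, so no decomposition can have width below 2. Combining the bounds, tw(G) = 2.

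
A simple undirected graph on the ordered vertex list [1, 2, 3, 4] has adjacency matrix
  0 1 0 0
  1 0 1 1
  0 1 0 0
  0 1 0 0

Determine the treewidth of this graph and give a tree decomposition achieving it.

Every bag has size at most 2, so the width is 2 − 1 = 1 and tw(G) ≤ 1. G has an edge, so its treewidth is at least 1. Combining the bounds, tw(G) = 1.

Treewidth 1.
One such decomposition:
Bags: B1 = {2, 4}  B2 = {1, 2}  B3 = {2, 3}
Tree: B1–B2, B2–B3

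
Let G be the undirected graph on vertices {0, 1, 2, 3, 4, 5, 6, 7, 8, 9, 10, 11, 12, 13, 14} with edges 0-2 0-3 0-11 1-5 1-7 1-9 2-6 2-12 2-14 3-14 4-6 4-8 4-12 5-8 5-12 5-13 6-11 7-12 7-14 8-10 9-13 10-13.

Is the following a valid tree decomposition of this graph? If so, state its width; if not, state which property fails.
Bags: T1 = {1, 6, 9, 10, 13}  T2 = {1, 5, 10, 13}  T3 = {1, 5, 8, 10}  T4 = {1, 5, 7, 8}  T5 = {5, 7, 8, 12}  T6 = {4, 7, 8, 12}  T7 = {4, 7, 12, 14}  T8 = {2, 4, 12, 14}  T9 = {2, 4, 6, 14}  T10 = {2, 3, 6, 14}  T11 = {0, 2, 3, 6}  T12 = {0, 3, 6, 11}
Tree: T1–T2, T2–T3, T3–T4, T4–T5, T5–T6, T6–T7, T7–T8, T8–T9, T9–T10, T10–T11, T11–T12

A tree decomposition must satisfy three properties: every vertex lies in some bag; for every edge, both endpoints lie together in some bag; and for every vertex, the bags containing it form a connected subtree. Here bags containing vertex 6 are not connected in the tree, so the decomposition is invalid.

No — bags containing vertex 6 are not connected in the tree.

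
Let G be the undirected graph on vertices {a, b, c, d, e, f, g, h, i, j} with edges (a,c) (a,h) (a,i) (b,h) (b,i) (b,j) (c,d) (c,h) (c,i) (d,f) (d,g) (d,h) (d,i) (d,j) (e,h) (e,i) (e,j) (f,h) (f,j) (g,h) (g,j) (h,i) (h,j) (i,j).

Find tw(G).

3

A width-3 tree decomposition is:
Bags: B1 = {d, h, i, j}  B2 = {c, d, h, i}  B3 = {e, h, i, j}  B4 = {d, g, h, j}  B5 = {a, c, h, i}  B6 = {d, f, h, j}  B7 = {b, h, i, j}
Tree: B1–B2, B1–B3, B1–B4, B2–B5, B4–B6, B1–B7
Each bag holds 4 vertices, so the decomposition has width 3, which upper-bounds the treewidth. For the lower bound, the 4 vertices {d, g, h, j} are pairwise adjacent, and any tree decomposition puts a clique entirely inside one bag — forcing width ≥ 3. Hence tw(G) = 3 exactly.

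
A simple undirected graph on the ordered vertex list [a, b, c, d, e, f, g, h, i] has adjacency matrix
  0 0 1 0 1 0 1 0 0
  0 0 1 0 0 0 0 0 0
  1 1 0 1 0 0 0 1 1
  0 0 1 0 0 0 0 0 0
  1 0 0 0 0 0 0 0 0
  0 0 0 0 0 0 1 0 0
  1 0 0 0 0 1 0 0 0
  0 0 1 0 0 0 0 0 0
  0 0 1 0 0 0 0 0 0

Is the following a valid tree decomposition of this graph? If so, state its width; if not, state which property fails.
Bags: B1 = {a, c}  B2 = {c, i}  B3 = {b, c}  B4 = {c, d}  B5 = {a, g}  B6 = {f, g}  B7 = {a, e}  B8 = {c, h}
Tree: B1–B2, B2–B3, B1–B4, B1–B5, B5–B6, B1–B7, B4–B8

Vertex coverage: the bags together contain {a, b, c, d, e, f, g, h, i}, the full vertex set. Edge coverage: each edge of G has both endpoints in at least one bag. Running intersection: for every vertex, the bags containing it form a connected subtree. All three properties hold, so this is a valid tree decomposition of width max|bag| − 1 = 1, and hence tw(G) ≤ 1.

Yes; width 1.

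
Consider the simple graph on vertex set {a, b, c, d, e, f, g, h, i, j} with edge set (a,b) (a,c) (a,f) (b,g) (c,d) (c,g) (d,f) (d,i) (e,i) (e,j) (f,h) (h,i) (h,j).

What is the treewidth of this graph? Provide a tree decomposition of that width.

Treewidth 2.
Bags: B1 = {e, i, j}  B2 = {h, i, j}  B3 = {d, h, i}  B4 = {d, f, h}  B5 = {c, d, f}  B6 = {a, c, f}  B7 = {a, c, g}  B8 = {a, b, g}
Tree: B1–B2, B2–B3, B3–B4, B4–B5, B5–B6, B6–B7, B7–B8

Every bag has size at most 3, so the width is 3 − 1 = 2 and tw(G) ≤ 2. For the lower bound, G contains the cycle e–j–h–i–e, so G is not a forest; only forests have treewidth ≤ 1, hence tw(G) ≥ 2. Combining the bounds, tw(G) = 2.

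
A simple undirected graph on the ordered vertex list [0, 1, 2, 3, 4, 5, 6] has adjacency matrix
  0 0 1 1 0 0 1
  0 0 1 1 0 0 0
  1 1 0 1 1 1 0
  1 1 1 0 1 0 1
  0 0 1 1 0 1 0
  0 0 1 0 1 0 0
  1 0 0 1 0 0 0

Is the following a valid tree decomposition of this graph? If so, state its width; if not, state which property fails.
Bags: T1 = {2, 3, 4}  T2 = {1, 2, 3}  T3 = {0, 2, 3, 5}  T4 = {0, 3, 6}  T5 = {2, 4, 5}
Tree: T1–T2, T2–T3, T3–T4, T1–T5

A tree decomposition must satisfy three properties: every vertex lies in some bag; for every edge, both endpoints lie together in some bag; and for every vertex, the bags containing it form a connected subtree. Here bags containing vertex 5 are not connected in the tree, so the decomposition is invalid.

No — bags containing vertex 5 are not connected in the tree.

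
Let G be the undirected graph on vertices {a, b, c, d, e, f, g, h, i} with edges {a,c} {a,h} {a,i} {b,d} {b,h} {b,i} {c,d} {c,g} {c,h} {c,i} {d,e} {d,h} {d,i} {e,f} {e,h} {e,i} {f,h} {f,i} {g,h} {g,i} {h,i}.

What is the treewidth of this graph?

A width-3 tree decomposition is:
Bags: B1 = {d, e, h, i}  B2 = {c, d, h, i}  B3 = {c, g, h, i}  B4 = {a, c, h, i}  B5 = {e, f, h, i}  B6 = {b, d, h, i}
Tree: B1–B2, B2–B3, B3–B4, B1–B5, B1–B6
Every bag has size at most 4, so the width is 4 − 1 = 3 and tw(G) ≤ 3. On the other hand G contains the 4-clique {d, e, h, i}. A clique must lie in a single bag of any decomposition, so no decomposition can have width below 3. Hence tw(G) = 3 exactly.

3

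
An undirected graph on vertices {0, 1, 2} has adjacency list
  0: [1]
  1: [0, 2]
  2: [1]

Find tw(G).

A width-1 tree decomposition is:
Bags: B1 = {1, 2}  B2 = {0, 1}
Tree: B1–B2
Every bag has size at most 2, so the width is 2 − 1 = 1 and tw(G) ≤ 1. Since G has at least one edge (e.g. 1–2), it is not an edgeless graph, so tw(G) ≥ 1. Therefore the treewidth is 1.

1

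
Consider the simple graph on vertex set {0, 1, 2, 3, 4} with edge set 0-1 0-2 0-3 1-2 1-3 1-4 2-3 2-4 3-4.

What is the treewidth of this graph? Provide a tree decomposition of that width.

Treewidth 3.
One such decomposition:
Bags: B1 = {1, 2, 3, 4}  B2 = {0, 1, 2, 3}
Tree: B1–B2

Each bag holds 4 vertices, so the decomposition has width 3, which upper-bounds the treewidth. Conversely, {0, 1, 2, 3} is a clique of size 4, and the vertices of any clique must share a bag in every tree decomposition; so some bag has ≥ 4 vertices and tw(G) ≥ 3. The upper and lower bounds meet at 3, so that is the treewidth.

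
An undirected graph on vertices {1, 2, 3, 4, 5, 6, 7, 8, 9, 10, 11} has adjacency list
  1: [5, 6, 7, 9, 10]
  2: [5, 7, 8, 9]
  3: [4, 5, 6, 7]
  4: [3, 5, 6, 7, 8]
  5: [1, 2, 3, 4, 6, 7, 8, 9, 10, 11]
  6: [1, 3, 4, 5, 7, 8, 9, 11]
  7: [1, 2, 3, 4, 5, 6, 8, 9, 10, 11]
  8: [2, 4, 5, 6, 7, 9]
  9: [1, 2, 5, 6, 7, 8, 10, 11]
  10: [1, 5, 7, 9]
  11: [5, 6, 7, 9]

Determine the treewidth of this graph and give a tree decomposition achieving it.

Treewidth 4.
One such decomposition:
Bags: B1 = {5, 6, 7, 8, 9}  B2 = {1, 5, 6, 7, 9}  B3 = {5, 6, 7, 9, 11}  B4 = {4, 5, 6, 7, 8}  B5 = {1, 5, 7, 9, 10}  B6 = {2, 5, 7, 8, 9}  B7 = {3, 4, 5, 6, 7}
Tree: B1–B2, B1–B3, B1–B4, B2–B5, B1–B6, B4–B7

Every bag has size at most 5, so the width is 5 − 1 = 4 and tw(G) ≤ 4. For the lower bound, the 5 vertices {2, 5, 7, 8, 9} are pairwise adjacent, and any tree decomposition puts a clique entirely inside one bag — forcing width ≥ 4. Combining the bounds, tw(G) = 4.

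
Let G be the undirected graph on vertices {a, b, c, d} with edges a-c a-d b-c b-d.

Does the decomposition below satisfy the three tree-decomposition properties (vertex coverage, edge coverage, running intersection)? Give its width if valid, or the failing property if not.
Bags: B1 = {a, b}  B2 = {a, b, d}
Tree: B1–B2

No — vertex c appears in no bag.

A tree decomposition must satisfy three properties: every vertex lies in some bag; for every edge, both endpoints lie together in some bag; and for every vertex, the bags containing it form a connected subtree. Here vertex c appears in no bag, so the decomposition is invalid.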